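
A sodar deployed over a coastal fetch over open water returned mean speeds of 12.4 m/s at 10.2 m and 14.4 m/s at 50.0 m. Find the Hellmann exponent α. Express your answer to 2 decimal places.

Power law: V₂/V₁ = (z₂/z₁)^α ⇒ α = ln(V₂/V₁) / ln(z₂/z₁)
α = ln(14.4/12.4) / ln(50.0/10.2) = ln(1.1613) / ln(4.9020)
  = 0.14953 / 1.58964 = 0.09407

α ≈ 0.09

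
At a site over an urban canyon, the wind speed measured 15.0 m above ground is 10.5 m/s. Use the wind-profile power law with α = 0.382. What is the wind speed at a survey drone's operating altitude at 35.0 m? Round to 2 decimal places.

14.51 m/s

Power-law profile: V₂ = V₁ · (z₂/z₁)^α
V₂ = 10.5 × (35.0/15.0)^0.382 = 10.5 × (2.3333)^0.382
    = 10.5 × 1.3822 = 14.5130 m/s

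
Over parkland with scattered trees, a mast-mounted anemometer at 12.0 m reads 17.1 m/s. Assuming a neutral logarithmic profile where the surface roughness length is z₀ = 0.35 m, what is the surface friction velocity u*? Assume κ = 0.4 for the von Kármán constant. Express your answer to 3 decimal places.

Log law: V(z) = (u*/κ) · ln(z/z₀) ⇒ u* = κ · V / ln(z/z₀)
u* = 0.4 × 17.1 / ln(12.0/0.35) = 0.4 × 17.1 / 3.5347
   = 6.8400 / 3.5347 = 1.9351 m/s

u* ≈ 1.935 m/s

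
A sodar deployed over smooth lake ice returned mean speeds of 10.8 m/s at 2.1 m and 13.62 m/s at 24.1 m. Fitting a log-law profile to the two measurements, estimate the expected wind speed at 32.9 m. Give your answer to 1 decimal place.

Log law: V ∝ ln(z/z₀). From the pair, with r = V₁/V₂ = 0.79295,
ln z₀ = (ln z₁ − r·ln z₂)/(1 − r) = (0.7419 − 0.79295×3.1822)/0.20705 = -8.6038 → z₀ = 0.0001834 m
V₃ = V₁ · ln(z₃/z₀)/ln(z₁/z₀) = 10.8 × 12.0973/9.3457 = 13.9797 m/s

14.0 m/s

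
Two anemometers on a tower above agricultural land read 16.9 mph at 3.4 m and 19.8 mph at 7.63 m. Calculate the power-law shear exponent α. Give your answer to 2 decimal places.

α ≈ 0.20

Power law: V₂/V₁ = (z₂/z₁)^α ⇒ α = ln(V₂/V₁) / ln(z₂/z₁)
α = ln(19.8/16.9) / ln(7.63/3.4) = ln(1.1716) / ln(2.2441)
  = 0.15837 / 0.80831 = 0.19592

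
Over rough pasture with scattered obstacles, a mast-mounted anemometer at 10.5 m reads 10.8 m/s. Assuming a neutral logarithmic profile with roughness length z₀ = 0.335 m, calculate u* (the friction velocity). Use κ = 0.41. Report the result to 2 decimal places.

u* ≈ 1.29 m/s

Log law: V(z) = (u*/κ) · ln(z/z₀) ⇒ u* = κ · V / ln(z/z₀)
u* = 0.41 × 10.8 / ln(10.5/0.335) = 0.41 × 10.8 / 3.4450
   = 4.4280 / 3.4450 = 1.2853 m/s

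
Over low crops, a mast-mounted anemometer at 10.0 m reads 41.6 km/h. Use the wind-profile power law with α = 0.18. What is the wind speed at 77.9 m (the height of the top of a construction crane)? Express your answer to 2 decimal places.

Power-law profile: V₂ = V₁ · (z₂/z₁)^α
V₂ = 41.6 × (77.9/10.0)^0.18 = 41.6 × (7.7900)^0.18
    = 41.6 × 1.4470 = 60.1963 km/h

60.20 km/h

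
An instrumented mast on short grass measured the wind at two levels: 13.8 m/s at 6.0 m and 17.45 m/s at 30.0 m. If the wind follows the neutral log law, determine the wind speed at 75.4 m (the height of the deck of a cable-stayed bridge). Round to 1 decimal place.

19.5 m/s

Log law: V ∝ ln(z/z₀). From the pair, with r = V₁/V₂ = 0.79083,
ln z₀ = (ln z₁ − r·ln z₂)/(1 − r) = (1.7918 − 0.79083×3.4012)/0.20917 = -4.2932 → z₀ = 0.01366 m
V₃ = V₁ · ln(z₃/z₀)/ln(z₁/z₀) = 13.8 × 8.6160/6.0850 = 19.5401 m/s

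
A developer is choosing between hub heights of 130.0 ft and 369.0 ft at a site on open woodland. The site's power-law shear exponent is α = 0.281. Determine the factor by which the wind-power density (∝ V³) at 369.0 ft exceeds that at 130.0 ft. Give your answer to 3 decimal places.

2.410

Speed ratio: V_B/V_A = (z_B/z_A)^α = (369.0/130.0)^0.281 = (2.8385)^0.281 = 1.34065
Power-density ratio: P_B/P_A = (V_B/V_A)³ = (1.34065)³ = 2.40962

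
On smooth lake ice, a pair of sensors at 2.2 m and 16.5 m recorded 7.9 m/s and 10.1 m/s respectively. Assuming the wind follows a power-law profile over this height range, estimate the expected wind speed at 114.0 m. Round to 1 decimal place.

First find α: α = ln(V₂/V₁)/ln(z₂/z₁) = ln(10.1/7.9)/ln(16.5/2.2) = 0.24567/2.01490 = 0.1219
Extrapolate from 16.5 m to 114.0 m: V₃ = 10.1 × (114.0/16.5)^0.1219 = 10.1 × 1.2658 = 12.7841 m/s

12.8 m/s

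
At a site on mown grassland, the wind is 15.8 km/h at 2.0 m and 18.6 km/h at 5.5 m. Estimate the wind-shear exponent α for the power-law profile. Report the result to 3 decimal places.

Power law: V₂/V₁ = (z₂/z₁)^α ⇒ α = ln(V₂/V₁) / ln(z₂/z₁)
α = ln(18.6/15.8) / ln(5.5/2.0) = ln(1.1772) / ln(2.7500)
  = 0.16315 / 1.01160 = 0.16128

α ≈ 0.161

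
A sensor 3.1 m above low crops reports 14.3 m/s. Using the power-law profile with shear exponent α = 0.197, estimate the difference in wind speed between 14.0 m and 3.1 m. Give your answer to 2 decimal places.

4.95 m/s

Power law: V₂ = V₁ · (z₂/z₁)^α = 14.3 × (4.5161)^0.197 = 19.2453 m/s
ΔV = 19.2453 − 14.3 = 4.9453 m/s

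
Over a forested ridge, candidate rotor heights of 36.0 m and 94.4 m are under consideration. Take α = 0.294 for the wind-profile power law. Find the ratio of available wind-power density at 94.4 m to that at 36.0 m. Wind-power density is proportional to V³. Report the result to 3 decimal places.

2.340

Speed ratio: V_B/V_A = (z_B/z_A)^α = (94.4/36.0)^0.294 = (2.6222)^0.294 = 1.32767
Power-density ratio: P_B/P_A = (V_B/V_A)³ = (1.32767)³ = 2.34027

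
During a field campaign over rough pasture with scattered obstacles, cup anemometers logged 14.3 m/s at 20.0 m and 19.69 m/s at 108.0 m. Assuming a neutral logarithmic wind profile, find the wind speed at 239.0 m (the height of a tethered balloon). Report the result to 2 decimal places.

22.23 m/s

Log law: V ∝ ln(z/z₀). From the pair, with r = V₁/V₂ = 0.72626,
ln z₀ = (ln z₁ − r·ln z₂)/(1 − r) = (2.9957 − 0.72626×4.6821)/0.27374 = -1.4784 → z₀ = 0.2280 m
V₃ = V₁ · ln(z₃/z₀)/ln(z₁/z₀) = 14.3 × 6.9549/4.4741 = 22.2288 m/s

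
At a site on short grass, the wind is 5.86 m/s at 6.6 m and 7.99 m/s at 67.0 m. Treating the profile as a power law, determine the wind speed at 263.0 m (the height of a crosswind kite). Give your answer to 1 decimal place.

First find α: α = ln(V₂/V₁)/ln(z₂/z₁) = ln(7.99/5.86)/ln(67.0/6.6) = 0.31004/2.31762 = 0.1338
Extrapolate from 67.0 m to 263.0 m: V₃ = 7.99 × (263.0/67.0)^0.1338 = 7.99 × 1.2007 = 9.5939 m/s

9.6 m/s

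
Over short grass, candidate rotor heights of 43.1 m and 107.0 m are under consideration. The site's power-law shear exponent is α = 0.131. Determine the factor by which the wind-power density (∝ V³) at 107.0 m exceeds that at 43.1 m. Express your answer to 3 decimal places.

1.430

Speed ratio: V_B/V_A = (z_B/z_A)^α = (107.0/43.1)^0.131 = (2.4826)^0.131 = 1.12650
Power-density ratio: P_B/P_A = (V_B/V_A)³ = (1.12650)³ = 1.42955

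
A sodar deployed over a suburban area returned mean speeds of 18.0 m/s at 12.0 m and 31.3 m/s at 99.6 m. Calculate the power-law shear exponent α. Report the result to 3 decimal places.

α ≈ 0.261

Power law: V₂/V₁ = (z₂/z₁)^α ⇒ α = ln(V₂/V₁) / ln(z₂/z₁)
α = ln(31.3/18.0) / ln(99.6/12.0) = ln(1.7389) / ln(8.3000)
  = 0.55325 / 2.11626 = 0.26143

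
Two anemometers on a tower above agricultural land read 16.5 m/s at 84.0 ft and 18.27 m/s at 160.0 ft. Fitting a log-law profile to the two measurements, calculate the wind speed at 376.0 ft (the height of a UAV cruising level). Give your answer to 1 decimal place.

20.6 m/s

Log law: V ∝ ln(z/z₀). From the pair, with r = V₁/V₂ = 0.90312,
ln z₀ = (ln z₁ − r·ln z₂)/(1 − r) = (4.4308 − 0.90312×5.0752)/0.09688 = -1.5759 → z₀ = 0.2068 ft
V₃ = V₁ · ln(z₃/z₀)/ln(z₁/z₀) = 16.5 × 7.5055/6.0067 = 20.6170 m/s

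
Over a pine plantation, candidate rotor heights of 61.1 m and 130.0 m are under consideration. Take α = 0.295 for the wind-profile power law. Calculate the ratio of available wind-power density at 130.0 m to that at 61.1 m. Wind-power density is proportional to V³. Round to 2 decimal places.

1.95

Speed ratio: V_B/V_A = (z_B/z_A)^α = (130.0/61.1)^0.295 = (2.1277)^0.295 = 1.24949
Power-density ratio: P_B/P_A = (V_B/V_A)³ = (1.24949)³ = 1.95071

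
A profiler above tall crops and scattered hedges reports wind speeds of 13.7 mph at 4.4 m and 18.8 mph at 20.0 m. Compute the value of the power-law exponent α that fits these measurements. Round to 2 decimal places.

Power law: V₂/V₁ = (z₂/z₁)^α ⇒ α = ln(V₂/V₁) / ln(z₂/z₁)
α = ln(18.8/13.7) / ln(20.0/4.4) = ln(1.3723) / ln(4.5455)
  = 0.31646 / 1.51413 = 0.20901

α ≈ 0.21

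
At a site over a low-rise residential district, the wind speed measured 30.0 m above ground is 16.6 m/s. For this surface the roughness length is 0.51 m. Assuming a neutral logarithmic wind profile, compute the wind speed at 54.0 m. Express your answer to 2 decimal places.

Log law: V(z) ∝ ln(z/z₀), so V₂/V₁ = ln(z₂/z₀) / ln(z₁/z₀).
ln(54.0/0.51) = 4.6623, ln(30.0/0.51) = 4.0745
V₂ = 16.6 × 4.6623/4.0745 = 16.6 × 1.1443 = 18.9947 m/s

18.99 m/s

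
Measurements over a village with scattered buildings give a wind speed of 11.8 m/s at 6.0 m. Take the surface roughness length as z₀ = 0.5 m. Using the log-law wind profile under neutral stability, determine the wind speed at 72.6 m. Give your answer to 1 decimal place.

Log law: V(z) ∝ ln(z/z₀), so V₂/V₁ = ln(z₂/z₀) / ln(z₁/z₀).
ln(72.6/0.5) = 4.9781, ln(6.0/0.5) = 2.4849
V₂ = 11.8 × 4.9781/2.4849 = 11.8 × 2.0033 = 23.6394 m/s

23.6 m/s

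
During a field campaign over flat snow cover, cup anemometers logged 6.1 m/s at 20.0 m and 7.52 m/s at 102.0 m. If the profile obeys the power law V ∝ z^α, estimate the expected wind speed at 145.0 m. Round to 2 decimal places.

7.87 m/s

First find α: α = ln(V₂/V₁)/ln(z₂/z₁) = ln(7.52/6.1)/ln(102.0/20.0) = 0.20928/1.62924 = 0.1285
Extrapolate from 102.0 m to 145.0 m: V₃ = 7.52 × (145.0/102.0)^0.1285 = 7.52 × 1.0462 = 7.8676 m/s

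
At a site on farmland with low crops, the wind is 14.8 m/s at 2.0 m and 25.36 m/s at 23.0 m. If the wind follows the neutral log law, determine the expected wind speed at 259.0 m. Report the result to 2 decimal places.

35.83 m/s

Log law: V ∝ ln(z/z₀). From the pair, with r = V₁/V₂ = 0.58360,
ln z₀ = (ln z₁ − r·ln z₂)/(1 − r) = (0.6931 − 0.58360×3.1355)/0.41640 = -2.7298 → z₀ = 0.06523 m
V₃ = V₁ · ln(z₃/z₀)/ln(z₁/z₀) = 14.8 × 8.2867/3.4230 = 35.8291 m/s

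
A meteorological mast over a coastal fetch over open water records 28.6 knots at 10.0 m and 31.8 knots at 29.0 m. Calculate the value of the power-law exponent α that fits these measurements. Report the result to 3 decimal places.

α ≈ 0.100

Power law: V₂/V₁ = (z₂/z₁)^α ⇒ α = ln(V₂/V₁) / ln(z₂/z₁)
α = ln(31.8/28.6) / ln(29.0/10.0) = ln(1.1119) / ln(2.9000)
  = 0.10606 / 1.06471 = 0.09961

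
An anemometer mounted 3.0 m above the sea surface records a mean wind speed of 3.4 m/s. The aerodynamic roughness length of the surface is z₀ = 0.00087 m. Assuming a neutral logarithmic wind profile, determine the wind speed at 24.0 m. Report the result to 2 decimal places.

4.27 m/s

Log law: V(z) ∝ ln(z/z₀), so V₂/V₁ = ln(z₂/z₀) / ln(z₁/z₀).
ln(24.0/0.00087) = 10.2251, ln(3.0/0.00087) = 8.1456
V₂ = 3.4 × 10.2251/8.1456 = 3.4 × 1.2553 = 4.2680 m/s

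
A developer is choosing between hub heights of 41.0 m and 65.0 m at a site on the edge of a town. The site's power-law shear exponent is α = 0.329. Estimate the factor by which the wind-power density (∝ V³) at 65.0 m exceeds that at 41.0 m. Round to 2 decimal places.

Speed ratio: V_B/V_A = (z_B/z_A)^α = (65.0/41.0)^0.329 = (1.5854)^0.329 = 1.16370
Power-density ratio: P_B/P_A = (V_B/V_A)³ = (1.16370)³ = 1.57590

1.58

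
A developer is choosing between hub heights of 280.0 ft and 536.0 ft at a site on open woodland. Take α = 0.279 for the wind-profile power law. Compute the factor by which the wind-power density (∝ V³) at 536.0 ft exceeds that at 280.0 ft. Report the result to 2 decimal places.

1.72

Speed ratio: V_B/V_A = (z_B/z_A)^α = (536.0/280.0)^0.279 = (1.9143)^0.279 = 1.19862
Power-density ratio: P_B/P_A = (V_B/V_A)³ = (1.19862)³ = 1.72203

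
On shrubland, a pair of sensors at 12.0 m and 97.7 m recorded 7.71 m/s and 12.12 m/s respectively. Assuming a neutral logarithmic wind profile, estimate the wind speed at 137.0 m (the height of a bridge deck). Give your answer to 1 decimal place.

Log law: V ∝ ln(z/z₀). From the pair, with r = V₁/V₂ = 0.63614,
ln z₀ = (ln z₁ − r·ln z₂)/(1 − r) = (2.4849 − 0.63614×4.5819)/0.36386 = -1.1813 → z₀ = 0.3069 m
V₃ = V₁ · ln(z₃/z₀)/ln(z₁/z₀) = 7.71 × 6.1012/3.6662 = 12.8310 m/s

12.8 m/s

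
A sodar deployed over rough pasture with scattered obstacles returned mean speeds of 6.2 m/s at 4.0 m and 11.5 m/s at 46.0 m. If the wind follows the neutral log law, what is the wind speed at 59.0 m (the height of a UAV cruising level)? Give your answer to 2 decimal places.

Log law: V ∝ ln(z/z₀). From the pair, with r = V₁/V₂ = 0.53913,
ln z₀ = (ln z₁ − r·ln z₂)/(1 − r) = (1.3863 − 0.53913×3.8286)/0.46087 = -1.4708 → z₀ = 0.2297 m
V₃ = V₁ · ln(z₃/z₀)/ln(z₁/z₀) = 6.2 × 5.5483/2.8571 = 12.0401 m/s

12.04 m/s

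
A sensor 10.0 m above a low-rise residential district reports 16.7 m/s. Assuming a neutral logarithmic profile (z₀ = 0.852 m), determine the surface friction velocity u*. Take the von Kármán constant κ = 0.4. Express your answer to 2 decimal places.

u* ≈ 2.71 m/s

Log law: V(z) = (u*/κ) · ln(z/z₀) ⇒ u* = κ · V / ln(z/z₀)
u* = 0.4 × 16.7 / ln(10.0/0.852) = 0.4 × 16.7 / 2.4628
   = 6.6800 / 2.4628 = 2.7124 m/s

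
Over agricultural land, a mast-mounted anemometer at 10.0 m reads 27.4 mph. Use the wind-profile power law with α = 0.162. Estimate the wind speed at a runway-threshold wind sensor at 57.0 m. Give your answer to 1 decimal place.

36.3 mph

Power-law profile: V₂ = V₁ · (z₂/z₁)^α
V₂ = 27.4 × (57.0/10.0)^0.162 = 27.4 × (5.7000)^0.162
    = 27.4 × 1.3257 = 36.3247 mph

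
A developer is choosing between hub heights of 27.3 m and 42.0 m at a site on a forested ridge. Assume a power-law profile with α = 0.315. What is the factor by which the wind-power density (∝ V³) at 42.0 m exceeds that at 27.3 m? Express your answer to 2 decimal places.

Speed ratio: V_B/V_A = (z_B/z_A)^α = (42.0/27.3)^0.315 = (1.5385)^0.315 = 1.14533
Power-density ratio: P_B/P_A = (V_B/V_A)³ = (1.14533)³ = 1.50244

1.50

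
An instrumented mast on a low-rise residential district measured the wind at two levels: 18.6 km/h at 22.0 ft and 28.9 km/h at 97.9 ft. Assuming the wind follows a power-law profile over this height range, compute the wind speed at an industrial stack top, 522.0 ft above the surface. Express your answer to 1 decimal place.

First find α: α = ln(V₂/V₁)/ln(z₂/z₁) = ln(28.9/18.6)/ln(97.9/22.0) = 0.44068/1.49290 = 0.2952
Extrapolate from 97.9 ft to 522.0 ft: V₃ = 28.9 × (522.0/97.9)^0.2952 = 28.9 × 1.6389 = 47.3656 km/h

47.4 km/h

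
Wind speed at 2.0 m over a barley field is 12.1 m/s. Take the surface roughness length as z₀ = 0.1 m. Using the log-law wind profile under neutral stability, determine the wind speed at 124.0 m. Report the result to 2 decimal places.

28.77 m/s

Log law: V(z) ∝ ln(z/z₀), so V₂/V₁ = ln(z₂/z₀) / ln(z₁/z₀).
ln(124.0/0.1) = 7.1229, ln(2.0/0.1) = 2.9957
V₂ = 12.1 × 7.1229/2.9957 = 12.1 × 2.3777 = 28.7698 m/s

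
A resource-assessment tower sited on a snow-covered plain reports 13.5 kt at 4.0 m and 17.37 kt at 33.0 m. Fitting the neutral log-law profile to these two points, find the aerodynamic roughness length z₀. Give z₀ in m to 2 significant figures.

z₀ ≈ 0.0025 m

Log law: V(z) ∝ ln(z/z₀). With r = V₁/V₂ = 13.5/17.37 = 0.77720,
r · ln(z₂/z₀) = ln(z₁/z₀) ⇒ ln z₀ = (ln z₁ − r·ln z₂)/(1 − r)
ln z₀ = (1.38629 − 0.77720×3.49651) / 0.22280 = -5.9749
z₀ = exp(-5.9749) = 0.002542 m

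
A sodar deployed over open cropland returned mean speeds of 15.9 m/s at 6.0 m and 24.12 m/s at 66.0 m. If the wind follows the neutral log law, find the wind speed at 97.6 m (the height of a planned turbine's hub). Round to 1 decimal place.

25.5 m/s

Log law: V ∝ ln(z/z₀). From the pair, with r = V₁/V₂ = 0.65920,
ln z₀ = (ln z₁ − r·ln z₂)/(1 − r) = (1.7918 − 0.65920×4.1897)/0.34080 = -2.8465 → z₀ = 0.05805 m
V₃ = V₁ · ln(z₃/z₀)/ln(z₁/z₀) = 15.9 × 7.4274/4.6383 = 25.4611 m/s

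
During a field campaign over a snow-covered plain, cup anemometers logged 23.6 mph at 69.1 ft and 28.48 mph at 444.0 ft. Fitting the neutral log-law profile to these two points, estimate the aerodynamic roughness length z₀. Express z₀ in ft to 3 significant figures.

Log law: V(z) ∝ ln(z/z₀). With r = V₁/V₂ = 23.6/28.48 = 0.82865,
r · ln(z₂/z₀) = ln(z₁/z₀) ⇒ ln z₀ = (ln z₁ − r·ln z₂)/(1 − r)
ln z₀ = (4.23555 − 0.82865×6.09582) / 0.17135 = -4.7608
z₀ = exp(-4.7608) = 0.008558 ft

z₀ ≈ 0.00856 ft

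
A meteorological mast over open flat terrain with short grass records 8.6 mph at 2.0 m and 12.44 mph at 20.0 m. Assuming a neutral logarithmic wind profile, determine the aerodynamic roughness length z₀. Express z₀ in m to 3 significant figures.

Log law: V(z) ∝ ln(z/z₀). With r = V₁/V₂ = 8.6/12.44 = 0.69132,
r · ln(z₂/z₀) = ln(z₁/z₀) ⇒ ln z₀ = (ln z₁ − r·ln z₂)/(1 − r)
ln z₀ = (0.69315 − 0.69132×2.99573) / 0.30868 = -4.4637
z₀ = exp(-4.4637) = 0.01152 m

z₀ ≈ 0.0115 m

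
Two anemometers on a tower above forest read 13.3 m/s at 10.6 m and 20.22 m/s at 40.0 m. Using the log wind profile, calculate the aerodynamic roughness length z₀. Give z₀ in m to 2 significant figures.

Log law: V(z) ∝ ln(z/z₀). With r = V₁/V₂ = 13.3/20.22 = 0.65776,
r · ln(z₂/z₀) = ln(z₁/z₀) ⇒ ln z₀ = (ln z₁ − r·ln z₂)/(1 − r)
ln z₀ = (2.36085 − 0.65776×3.68888) / 0.34224 = -0.1916
z₀ = exp(-0.1916) = 0.8257 m

z₀ ≈ 0.83 m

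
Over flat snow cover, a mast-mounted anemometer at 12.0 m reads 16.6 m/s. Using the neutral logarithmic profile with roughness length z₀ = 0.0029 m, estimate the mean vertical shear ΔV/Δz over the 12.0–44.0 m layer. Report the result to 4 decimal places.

0.0809 m/s/m

Log law: V₂ = V₁ · ln(z₂/z₀)/ln(z₁/z₀) = 16.6 × 9.6272/8.3280 = 19.1898 m/s
ΔV/Δz = (19.1898 − 16.6)/(44.0 − 12.0) = 2.5898/32.0000 = 0.08093 m/s/m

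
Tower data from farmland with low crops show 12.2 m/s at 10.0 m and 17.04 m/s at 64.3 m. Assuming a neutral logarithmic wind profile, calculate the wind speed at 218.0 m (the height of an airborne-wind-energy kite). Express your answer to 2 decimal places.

20.22 m/s

Log law: V ∝ ln(z/z₀). From the pair, with r = V₁/V₂ = 0.71596,
ln z₀ = (ln z₁ − r·ln z₂)/(1 − r) = (2.3026 − 0.71596×4.1636)/0.28404 = -2.3883 → z₀ = 0.09179 m
V₃ = V₁ · ln(z₃/z₀)/ln(z₁/z₀) = 12.2 × 7.7728/4.6909 = 20.2154 m/s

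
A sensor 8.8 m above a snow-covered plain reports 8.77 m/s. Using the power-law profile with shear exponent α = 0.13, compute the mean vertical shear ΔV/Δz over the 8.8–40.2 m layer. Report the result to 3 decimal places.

Power law: V₂ = V₁ · (z₂/z₁)^α = 8.77 × (4.5682)^0.13 = 10.6848 m/s
ΔV/Δz = (10.6848 − 8.77)/(40.2 − 8.8) = 1.9148/31.4000 = 0.06098 m/s/m

0.061 m/s/m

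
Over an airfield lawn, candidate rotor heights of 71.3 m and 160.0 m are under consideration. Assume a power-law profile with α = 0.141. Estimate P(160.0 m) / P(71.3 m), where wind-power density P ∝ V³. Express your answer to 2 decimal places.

Speed ratio: V_B/V_A = (z_B/z_A)^α = (160.0/71.3)^0.141 = (2.2440)^0.141 = 1.12072
Power-density ratio: P_B/P_A = (V_B/V_A)³ = (1.12072)³ = 1.40762

1.41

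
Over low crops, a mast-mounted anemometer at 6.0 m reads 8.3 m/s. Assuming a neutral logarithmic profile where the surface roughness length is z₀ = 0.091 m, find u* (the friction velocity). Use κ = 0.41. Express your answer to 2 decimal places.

u* ≈ 0.81 m/s

Log law: V(z) = (u*/κ) · ln(z/z₀) ⇒ u* = κ · V / ln(z/z₀)
u* = 0.41 × 8.3 / ln(6.0/0.091) = 0.41 × 8.3 / 4.1887
   = 3.4030 / 4.1887 = 0.8124 m/s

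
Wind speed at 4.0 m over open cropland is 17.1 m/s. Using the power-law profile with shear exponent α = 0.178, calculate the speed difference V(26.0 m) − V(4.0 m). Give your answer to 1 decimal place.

6.8 m/s

Power law: V₂ = V₁ · (z₂/z₁)^α = 17.1 × (6.5000)^0.178 = 23.8613 m/s
ΔV = 23.8613 − 17.1 = 6.7613 m/s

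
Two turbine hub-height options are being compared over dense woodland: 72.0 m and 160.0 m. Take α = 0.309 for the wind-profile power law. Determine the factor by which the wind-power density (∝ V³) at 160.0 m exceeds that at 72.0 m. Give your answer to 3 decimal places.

2.096

Speed ratio: V_B/V_A = (z_B/z_A)^α = (160.0/72.0)^0.309 = (2.2222)^0.309 = 1.27984
Power-density ratio: P_B/P_A = (V_B/V_A)³ = (1.27984)³ = 2.09639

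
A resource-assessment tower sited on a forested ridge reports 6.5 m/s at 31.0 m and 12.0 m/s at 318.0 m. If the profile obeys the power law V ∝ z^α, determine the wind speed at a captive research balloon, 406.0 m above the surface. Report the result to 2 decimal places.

First find α: α = ln(V₂/V₁)/ln(z₂/z₁) = ln(12.0/6.5)/ln(318.0/31.0) = 0.61310/2.32806 = 0.2634
Extrapolate from 318.0 m to 406.0 m: V₃ = 12.0 × (406.0/318.0)^0.2634 = 12.0 × 1.0665 = 12.7974 m/s

12.80 m/s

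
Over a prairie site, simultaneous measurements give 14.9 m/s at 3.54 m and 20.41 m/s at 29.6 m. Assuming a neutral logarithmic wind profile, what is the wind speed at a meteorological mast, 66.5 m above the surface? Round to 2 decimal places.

22.51 m/s

Log law: V ∝ ln(z/z₀). From the pair, with r = V₁/V₂ = 0.73003,
ln z₀ = (ln z₁ − r·ln z₂)/(1 − r) = (1.2641 − 0.73003×3.3878)/0.26997 = -4.4786 → z₀ = 0.01135 m
V₃ = V₁ · ln(z₃/z₀)/ln(z₁/z₀) = 14.9 × 8.6758/5.7427 = 22.5101 m/s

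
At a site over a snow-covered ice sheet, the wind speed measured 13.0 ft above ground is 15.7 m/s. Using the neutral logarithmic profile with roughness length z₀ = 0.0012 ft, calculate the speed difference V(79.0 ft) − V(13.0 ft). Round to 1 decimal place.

Log law: V₂ = V₁ · ln(z₂/z₀)/ln(z₁/z₀) = 15.7 × 11.0949/9.2904 = 18.7495 m/s
ΔV = 18.7495 − 15.7 = 3.0495 m/s

3.0 m/s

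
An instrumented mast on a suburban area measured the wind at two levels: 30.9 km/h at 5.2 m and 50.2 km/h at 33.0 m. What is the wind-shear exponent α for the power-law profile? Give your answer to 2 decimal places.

Power law: V₂/V₁ = (z₂/z₁)^α ⇒ α = ln(V₂/V₁) / ln(z₂/z₁)
α = ln(50.2/30.9) / ln(33.0/5.2) = ln(1.6246) / ln(6.3462)
  = 0.48526 / 1.84785 = 0.26261

α ≈ 0.26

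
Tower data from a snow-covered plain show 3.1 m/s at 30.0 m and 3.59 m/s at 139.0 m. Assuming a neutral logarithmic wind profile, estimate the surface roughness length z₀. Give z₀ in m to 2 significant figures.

z₀ ≈ 0.0018 m

Log law: V(z) ∝ ln(z/z₀). With r = V₁/V₂ = 3.1/3.59 = 0.86351,
r · ln(z₂/z₀) = ln(z₁/z₀) ⇒ ln z₀ = (ln z₁ − r·ln z₂)/(1 − r)
ln z₀ = (3.40120 − 0.86351×4.93447) / 0.13649 = -6.2991
z₀ = exp(-6.2991) = 0.001838 m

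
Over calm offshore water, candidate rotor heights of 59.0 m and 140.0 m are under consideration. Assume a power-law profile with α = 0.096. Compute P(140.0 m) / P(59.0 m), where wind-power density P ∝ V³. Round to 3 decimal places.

1.283

Speed ratio: V_B/V_A = (z_B/z_A)^α = (140.0/59.0)^0.096 = (2.3729)^0.096 = 1.08649
Power-density ratio: P_B/P_A = (V_B/V_A)³ = (1.08649)³ = 1.28257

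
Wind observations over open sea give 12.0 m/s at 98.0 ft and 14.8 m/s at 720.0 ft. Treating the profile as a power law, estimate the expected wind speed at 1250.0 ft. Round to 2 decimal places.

15.68 m/s

First find α: α = ln(V₂/V₁)/ln(z₂/z₁) = ln(14.8/12.0)/ln(720.0/98.0) = 0.20972/1.99428 = 0.1052
Extrapolate from 720.0 ft to 1250.0 ft: V₃ = 14.8 × (1250.0/720.0)^0.1052 = 14.8 × 1.0597 = 15.6840 m/s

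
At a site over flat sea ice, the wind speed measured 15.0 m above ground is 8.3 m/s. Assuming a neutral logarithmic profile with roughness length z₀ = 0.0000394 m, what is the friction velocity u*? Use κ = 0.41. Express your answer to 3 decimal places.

u* ≈ 0.265 m/s

Log law: V(z) = (u*/κ) · ln(z/z₀) ⇒ u* = κ · V / ln(z/z₀)
u* = 0.41 × 8.3 / ln(15.0/0.0000394) = 0.41 × 8.3 / 12.8498
   = 3.4030 / 12.8498 = 0.2648 m/s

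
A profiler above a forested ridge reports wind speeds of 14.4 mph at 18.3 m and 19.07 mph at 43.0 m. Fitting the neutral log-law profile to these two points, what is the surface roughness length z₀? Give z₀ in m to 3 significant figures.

z₀ ≈ 1.31 m

Log law: V(z) ∝ ln(z/z₀). With r = V₁/V₂ = 14.4/19.07 = 0.75511,
r · ln(z₂/z₀) = ln(z₁/z₀) ⇒ ln z₀ = (ln z₁ − r·ln z₂)/(1 − r)
ln z₀ = (2.90690 − 0.75511×3.76120) / 0.24489 = 0.2727
z₀ = exp(0.2727) = 1.313 m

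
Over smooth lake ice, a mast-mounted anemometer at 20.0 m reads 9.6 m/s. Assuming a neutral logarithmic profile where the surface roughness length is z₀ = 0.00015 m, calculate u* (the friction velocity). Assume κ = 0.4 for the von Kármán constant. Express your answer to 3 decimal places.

u* ≈ 0.325 m/s

Log law: V(z) = (u*/κ) · ln(z/z₀) ⇒ u* = κ · V / ln(z/z₀)
u* = 0.4 × 9.6 / ln(20.0/0.00015) = 0.4 × 9.6 / 11.8006
   = 3.8400 / 11.8006 = 0.3254 m/s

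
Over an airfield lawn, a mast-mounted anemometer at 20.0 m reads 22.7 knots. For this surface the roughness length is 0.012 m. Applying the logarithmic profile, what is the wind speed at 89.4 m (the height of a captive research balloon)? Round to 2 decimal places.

27.28 knots

Log law: V(z) ∝ ln(z/z₀), so V₂/V₁ = ln(z₂/z₀) / ln(z₁/z₀).
ln(89.4/0.012) = 8.9160, ln(20.0/0.012) = 7.4186
V₂ = 22.7 × 8.9160/7.4186 = 22.7 × 1.2018 = 27.2818 knots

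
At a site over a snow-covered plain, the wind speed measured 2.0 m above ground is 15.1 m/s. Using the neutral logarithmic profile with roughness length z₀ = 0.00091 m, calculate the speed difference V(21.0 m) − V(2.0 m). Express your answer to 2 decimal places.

4.61 m/s

Log law: V₂ = V₁ · ln(z₂/z₀)/ln(z₁/z₀) = 15.1 × 10.0466/7.6952 = 19.7140 m/s
ΔV = 19.7140 − 15.1 = 4.6140 m/s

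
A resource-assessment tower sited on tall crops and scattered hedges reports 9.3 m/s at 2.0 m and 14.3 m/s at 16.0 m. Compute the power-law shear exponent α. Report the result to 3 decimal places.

Power law: V₂/V₁ = (z₂/z₁)^α ⇒ α = ln(V₂/V₁) / ln(z₂/z₁)
α = ln(14.3/9.3) / ln(16.0/2.0) = ln(1.5376) / ln(8.0000)
  = 0.43025 / 2.07944 = 0.20690

α ≈ 0.207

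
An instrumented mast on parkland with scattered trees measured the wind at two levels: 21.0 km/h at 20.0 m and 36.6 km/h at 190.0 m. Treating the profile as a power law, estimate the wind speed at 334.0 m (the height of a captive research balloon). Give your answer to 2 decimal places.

42.07 km/h

First find α: α = ln(V₂/V₁)/ln(z₂/z₁) = ln(36.6/21.0)/ln(190.0/20.0) = 0.55553/2.25129 = 0.2468
Extrapolate from 190.0 m to 334.0 m: V₃ = 36.6 × (334.0/190.0)^0.2468 = 36.6 × 1.1494 = 42.0664 km/h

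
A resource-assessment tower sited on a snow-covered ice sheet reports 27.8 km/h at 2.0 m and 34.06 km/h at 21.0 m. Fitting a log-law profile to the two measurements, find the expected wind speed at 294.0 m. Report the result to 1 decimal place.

41.1 km/h

Log law: V ∝ ln(z/z₀). From the pair, with r = V₁/V₂ = 0.81621,
ln z₀ = (ln z₁ − r·ln z₂)/(1 − r) = (0.6931 − 0.81621×3.0445)/0.18379 = -9.7491 → z₀ = 0.00005835 m
V₃ = V₁ · ln(z₃/z₀)/ln(z₁/z₀) = 27.8 × 15.4326/10.4422 = 41.0859 km/h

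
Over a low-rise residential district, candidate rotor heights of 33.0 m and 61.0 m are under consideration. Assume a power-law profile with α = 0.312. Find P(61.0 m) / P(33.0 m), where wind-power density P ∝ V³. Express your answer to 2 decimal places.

1.78

Speed ratio: V_B/V_A = (z_B/z_A)^α = (61.0/33.0)^0.312 = (1.8485)^0.312 = 1.21129
Power-density ratio: P_B/P_A = (V_B/V_A)³ = (1.21129)³ = 1.77721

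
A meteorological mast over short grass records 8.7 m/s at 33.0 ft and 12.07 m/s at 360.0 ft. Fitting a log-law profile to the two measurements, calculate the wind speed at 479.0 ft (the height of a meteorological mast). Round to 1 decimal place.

Log law: V ∝ ln(z/z₀). From the pair, with r = V₁/V₂ = 0.72080,
ln z₀ = (ln z₁ − r·ln z₂)/(1 − r) = (3.4965 − 0.72080×5.8861)/0.27920 = -2.6725 → z₀ = 0.06908 ft
V₃ = V₁ · ln(z₃/z₀)/ln(z₁/z₀) = 8.7 × 8.8442/6.1690 = 12.4728 m/s

12.5 m/s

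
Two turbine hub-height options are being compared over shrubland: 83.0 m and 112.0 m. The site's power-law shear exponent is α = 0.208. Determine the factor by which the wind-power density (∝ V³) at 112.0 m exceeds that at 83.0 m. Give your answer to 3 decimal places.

1.206

Speed ratio: V_B/V_A = (z_B/z_A)^α = (112.0/83.0)^0.208 = (1.3494)^0.208 = 1.06431
Power-density ratio: P_B/P_A = (V_B/V_A)³ = (1.06431)³ = 1.20561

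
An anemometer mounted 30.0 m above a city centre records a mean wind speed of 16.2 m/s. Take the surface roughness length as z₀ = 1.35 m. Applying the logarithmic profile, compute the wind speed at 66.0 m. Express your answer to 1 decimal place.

Log law: V(z) ∝ ln(z/z₀), so V₂/V₁ = ln(z₂/z₀) / ln(z₁/z₀).
ln(66.0/1.35) = 3.8896, ln(30.0/1.35) = 3.1011
V₂ = 16.2 × 3.8896/3.1011 = 16.2 × 1.2543 = 20.3189 m/s

20.3 m/s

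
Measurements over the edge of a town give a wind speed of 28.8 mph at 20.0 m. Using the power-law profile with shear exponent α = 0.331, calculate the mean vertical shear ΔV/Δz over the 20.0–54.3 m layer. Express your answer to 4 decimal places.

Power law: V₂ = V₁ · (z₂/z₁)^α = 28.8 × (2.7150)^0.331 = 40.0839 mph
ΔV/Δz = (40.0839 − 28.8)/(54.3 − 20.0) = 11.2839/34.3000 = 0.32898 mph/m

0.3290 mph/m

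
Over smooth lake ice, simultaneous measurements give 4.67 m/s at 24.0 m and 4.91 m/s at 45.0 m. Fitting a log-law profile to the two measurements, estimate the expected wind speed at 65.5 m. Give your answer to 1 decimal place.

5.1 m/s

Log law: V ∝ ln(z/z₀). From the pair, with r = V₁/V₂ = 0.95112,
ln z₀ = (ln z₁ − r·ln z₂)/(1 − r) = (3.1781 − 0.95112×3.8067)/0.04888 = -9.0536 → z₀ = 0.0001170 m
V₃ = V₁ · ln(z₃/z₀)/ln(z₁/z₀) = 4.67 × 13.2357/12.2317 = 5.0533 m/s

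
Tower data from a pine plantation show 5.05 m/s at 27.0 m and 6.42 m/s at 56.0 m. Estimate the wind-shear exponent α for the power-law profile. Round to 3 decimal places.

Power law: V₂/V₁ = (z₂/z₁)^α ⇒ α = ln(V₂/V₁) / ln(z₂/z₁)
α = ln(6.42/5.05) / ln(56.0/27.0) = ln(1.2713) / ln(2.0741)
  = 0.24003 / 0.72951 = 0.32903

α ≈ 0.329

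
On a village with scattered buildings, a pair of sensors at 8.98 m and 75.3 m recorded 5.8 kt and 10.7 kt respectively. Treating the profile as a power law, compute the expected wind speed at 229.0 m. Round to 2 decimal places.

14.74 kt

First find α: α = ln(V₂/V₁)/ln(z₂/z₁) = ln(10.7/5.8)/ln(75.3/8.98) = 0.61239/2.12648 = 0.2880
Extrapolate from 75.3 m to 229.0 m: V₃ = 10.7 × (229.0/75.3)^0.2880 = 10.7 × 1.3775 = 14.7398 kt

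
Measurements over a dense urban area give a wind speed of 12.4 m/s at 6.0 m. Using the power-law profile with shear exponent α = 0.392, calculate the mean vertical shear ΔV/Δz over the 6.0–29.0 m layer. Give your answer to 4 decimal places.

0.4607 m/s/m

Power law: V₂ = V₁ · (z₂/z₁)^α = 12.4 × (4.8333)^0.392 = 22.9957 m/s
ΔV/Δz = (22.9957 − 12.4)/(29.0 − 6.0) = 10.5957/23.0000 = 0.46068 m/s/m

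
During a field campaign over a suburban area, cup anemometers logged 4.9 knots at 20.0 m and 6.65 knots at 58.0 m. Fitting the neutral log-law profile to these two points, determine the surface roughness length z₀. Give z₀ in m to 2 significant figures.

Log law: V(z) ∝ ln(z/z₀). With r = V₁/V₂ = 4.9/6.65 = 0.73684,
r · ln(z₂/z₀) = ln(z₁/z₀) ⇒ ln z₀ = (ln z₁ − r·ln z₂)/(1 − r)
ln z₀ = (2.99573 − 0.73684×4.06044) / 0.26316 = 0.0145
z₀ = exp(0.0145) = 1.015 m

z₀ ≈ 1.0 m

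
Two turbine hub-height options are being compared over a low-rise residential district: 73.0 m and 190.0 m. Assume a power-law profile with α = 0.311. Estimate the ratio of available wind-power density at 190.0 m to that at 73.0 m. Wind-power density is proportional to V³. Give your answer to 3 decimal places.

2.441

Speed ratio: V_B/V_A = (z_B/z_A)^α = (190.0/73.0)^0.311 = (2.6027)^0.311 = 1.34648
Power-density ratio: P_B/P_A = (V_B/V_A)³ = (1.34648)³ = 2.44116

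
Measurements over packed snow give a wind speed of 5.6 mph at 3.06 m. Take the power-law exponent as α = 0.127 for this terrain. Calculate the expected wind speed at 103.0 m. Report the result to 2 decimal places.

8.75 mph

Power-law profile: V₂ = V₁ · (z₂/z₁)^α
V₂ = 5.6 × (103.0/3.06)^0.127 = 5.6 × (33.6601)^0.127
    = 5.6 × 1.5629 = 8.7525 mph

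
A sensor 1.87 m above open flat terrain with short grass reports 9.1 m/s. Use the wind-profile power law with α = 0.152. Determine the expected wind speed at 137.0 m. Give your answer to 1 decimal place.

Power-law profile: V₂ = V₁ · (z₂/z₁)^α
V₂ = 9.1 × (137.0/1.87)^0.152 = 9.1 × (73.2620)^0.152
    = 9.1 × 1.9207 = 17.4785 m/s

17.5 m/s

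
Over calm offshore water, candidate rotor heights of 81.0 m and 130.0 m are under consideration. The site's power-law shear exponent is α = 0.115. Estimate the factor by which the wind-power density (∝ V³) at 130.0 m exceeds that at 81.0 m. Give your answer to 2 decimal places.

Speed ratio: V_B/V_A = (z_B/z_A)^α = (130.0/81.0)^0.115 = (1.6049)^0.115 = 1.05591
Power-density ratio: P_B/P_A = (V_B/V_A)³ = (1.05591)³ = 1.17729

1.18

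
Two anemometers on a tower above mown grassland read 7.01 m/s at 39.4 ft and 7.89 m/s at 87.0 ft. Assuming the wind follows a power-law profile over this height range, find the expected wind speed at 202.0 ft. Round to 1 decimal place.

8.9 m/s

First find α: α = ln(V₂/V₁)/ln(z₂/z₁) = ln(7.89/7.01)/ln(87.0/39.4) = 0.11826/0.79214 = 0.1493
Extrapolate from 87.0 ft to 202.0 ft: V₃ = 7.89 × (202.0/87.0)^0.1493 = 7.89 × 1.1340 = 8.9473 m/s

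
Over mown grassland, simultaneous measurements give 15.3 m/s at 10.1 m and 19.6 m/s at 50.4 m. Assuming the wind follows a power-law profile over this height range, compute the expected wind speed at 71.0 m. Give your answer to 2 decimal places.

First find α: α = ln(V₂/V₁)/ln(z₂/z₁) = ln(19.6/15.3)/ln(50.4/10.1) = 0.24768/1.60746 = 0.1541
Extrapolate from 50.4 m to 71.0 m: V₃ = 19.6 × (71.0/50.4)^0.1541 = 19.6 × 1.0542 = 20.6627 m/s

20.66 m/s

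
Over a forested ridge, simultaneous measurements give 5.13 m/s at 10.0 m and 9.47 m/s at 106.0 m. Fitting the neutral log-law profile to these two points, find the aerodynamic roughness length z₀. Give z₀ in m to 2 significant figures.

Log law: V(z) ∝ ln(z/z₀). With r = V₁/V₂ = 5.13/9.47 = 0.54171,
r · ln(z₂/z₀) = ln(z₁/z₀) ⇒ ln z₀ = (ln z₁ − r·ln z₂)/(1 − r)
ln z₀ = (2.30259 − 0.54171×4.66344) / 0.45829 = -0.4880
z₀ = exp(-0.4880) = 0.6138 m

z₀ ≈ 0.61 m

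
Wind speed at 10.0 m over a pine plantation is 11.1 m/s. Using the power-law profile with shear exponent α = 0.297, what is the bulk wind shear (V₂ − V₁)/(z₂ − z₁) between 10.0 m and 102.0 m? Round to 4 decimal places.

Power law: V₂ = V₁ · (z₂/z₁)^α = 11.1 × (10.2000)^0.297 = 22.1247 m/s
ΔV/Δz = (22.1247 − 11.1)/(102.0 − 10.0) = 11.0247/92.0000 = 0.11983 m/s/m

0.1198 m/s/m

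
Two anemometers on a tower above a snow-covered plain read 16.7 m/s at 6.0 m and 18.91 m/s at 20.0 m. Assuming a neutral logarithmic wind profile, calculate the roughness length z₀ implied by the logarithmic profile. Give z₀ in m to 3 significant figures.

z₀ ≈ 0.000671 m

Log law: V(z) ∝ ln(z/z₀). With r = V₁/V₂ = 16.7/18.91 = 0.88313,
r · ln(z₂/z₀) = ln(z₁/z₀) ⇒ ln z₀ = (ln z₁ − r·ln z₂)/(1 − r)
ln z₀ = (1.79176 − 0.88313×2.99573) / 0.11687 = -7.3061
z₀ = exp(-7.3061) = 0.0006714 m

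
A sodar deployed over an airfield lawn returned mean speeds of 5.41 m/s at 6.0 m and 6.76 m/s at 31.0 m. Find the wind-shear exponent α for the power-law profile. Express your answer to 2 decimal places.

Power law: V₂/V₁ = (z₂/z₁)^α ⇒ α = ln(V₂/V₁) / ln(z₂/z₁)
α = ln(6.76/5.41) / ln(31.0/6.0) = ln(1.2495) / ln(5.1667)
  = 0.22277 / 1.64223 = 0.13565

α ≈ 0.14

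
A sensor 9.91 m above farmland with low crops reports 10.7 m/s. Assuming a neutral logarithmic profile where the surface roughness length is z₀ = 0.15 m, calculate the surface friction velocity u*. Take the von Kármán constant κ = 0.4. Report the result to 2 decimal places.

u* ≈ 1.02 m/s

Log law: V(z) = (u*/κ) · ln(z/z₀) ⇒ u* = κ · V / ln(z/z₀)
u* = 0.4 × 10.7 / ln(9.91/0.15) = 0.4 × 10.7 / 4.1907
   = 4.2800 / 4.1907 = 1.0213 m/s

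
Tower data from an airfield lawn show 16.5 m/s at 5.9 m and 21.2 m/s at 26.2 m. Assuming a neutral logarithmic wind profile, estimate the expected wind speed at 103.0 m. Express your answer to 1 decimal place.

25.5 m/s

Log law: V ∝ ln(z/z₀). From the pair, with r = V₁/V₂ = 0.77830,
ln z₀ = (ln z₁ − r·ln z₂)/(1 − r) = (1.7750 − 0.77830×3.2658)/0.22170 = -3.4587 → z₀ = 0.03147 m
V₃ = V₁ · ln(z₃/z₀)/ln(z₁/z₀) = 16.5 × 8.0935/5.2337 = 25.5159 m/s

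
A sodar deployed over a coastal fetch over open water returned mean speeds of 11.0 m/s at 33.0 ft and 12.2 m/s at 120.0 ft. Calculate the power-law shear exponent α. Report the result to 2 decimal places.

Power law: V₂/V₁ = (z₂/z₁)^α ⇒ α = ln(V₂/V₁) / ln(z₂/z₁)
α = ln(12.2/11.0) / ln(120.0/33.0) = ln(1.1091) / ln(3.6364)
  = 0.10354 / 1.29098 = 0.08020

α ≈ 0.08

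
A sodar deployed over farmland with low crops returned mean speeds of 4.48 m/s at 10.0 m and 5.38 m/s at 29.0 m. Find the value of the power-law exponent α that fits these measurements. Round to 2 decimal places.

Power law: V₂/V₁ = (z₂/z₁)^α ⇒ α = ln(V₂/V₁) / ln(z₂/z₁)
α = ln(5.38/4.48) / ln(29.0/10.0) = ln(1.2009) / ln(2.9000)
  = 0.18307 / 1.06471 = 0.17194

α ≈ 0.17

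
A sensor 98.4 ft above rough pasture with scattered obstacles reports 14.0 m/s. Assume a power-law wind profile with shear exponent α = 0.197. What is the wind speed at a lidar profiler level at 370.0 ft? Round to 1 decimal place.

Power-law profile: V₂ = V₁ · (z₂/z₁)^α
V₂ = 14.0 × (370.0/98.4)^0.197 = 14.0 × (3.7602)^0.197
    = 14.0 × 1.2981 = 18.1737 m/s

18.2 m/s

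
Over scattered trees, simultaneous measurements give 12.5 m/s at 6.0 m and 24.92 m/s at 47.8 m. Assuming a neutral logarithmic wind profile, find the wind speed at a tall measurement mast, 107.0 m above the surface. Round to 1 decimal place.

Log law: V ∝ ln(z/z₀). From the pair, with r = V₁/V₂ = 0.50161,
ln z₀ = (ln z₁ − r·ln z₂)/(1 − r) = (1.7918 − 0.50161×3.8670)/0.49839 = -0.2969 → z₀ = 0.7431 m
V₃ = V₁ · ln(z₃/z₀)/ln(z₁/z₀) = 12.5 × 4.9697/2.0886 = 29.7426 m/s

29.7 m/s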